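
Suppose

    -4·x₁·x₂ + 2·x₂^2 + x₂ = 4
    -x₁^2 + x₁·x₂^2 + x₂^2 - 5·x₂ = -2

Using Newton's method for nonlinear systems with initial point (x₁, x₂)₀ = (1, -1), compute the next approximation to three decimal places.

At (1, -1): F = (1.000, 8.000).
Jacobian J = [[-4·x₂, -4·x₁ + 4·x₂ + 1], [-2·x₁ + x₂^2, 2·x₁·x₂ + 2·x₂ - 5]].
At the point, J = [[4.000, -7.000], [-1.000, -9.000]] (det J = -43.000).
Solving J·Δ = −F gives Δ = (1.093, 0.767).
Then the next iterate is (x₁, x₂)₁ = (2.093, -0.233).

(2.093, -0.233)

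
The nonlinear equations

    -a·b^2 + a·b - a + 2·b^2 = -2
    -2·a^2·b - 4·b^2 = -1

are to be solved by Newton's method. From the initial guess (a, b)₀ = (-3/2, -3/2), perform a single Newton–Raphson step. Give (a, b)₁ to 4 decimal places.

(-0.8930, -0.6049)

At (-3/2, -3/2): F = (13.6250, -1.2500).
Jacobian J = [[-b^2 + b - 1, -2·a·b + a + 4·b], [-4·a·b, -2·a^2 - 8·b]].
At the point, J = [[-4.7500, -12.0000], [-9.0000, 7.5000]] (det J = -143.6250).
Solving J·Δ = −F gives Δ = (0.6070, 0.8951).
Then the next iterate is (a, b)₁ = (-0.8930, -0.6049).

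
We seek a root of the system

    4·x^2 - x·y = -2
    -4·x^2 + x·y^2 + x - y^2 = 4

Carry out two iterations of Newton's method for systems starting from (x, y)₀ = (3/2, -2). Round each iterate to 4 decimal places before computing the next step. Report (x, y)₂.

(0.0025, 0.4856)

At (3/2, -2): F = (14.0000, -9.5000).
Jacobian J = [[8·x - y, -x], [-8·x + y^2 + 1, 2·x·y - 2·y]].
At the point, J = [[14.0000, -1.5000], [-7.0000, -2.0000]] (det J = -38.5000).
Solving J·Δ = −F gives Δ = (-1.0974, -0.9091).
Then the next iterate is (x, y)₁ = (0.4026, -2.9091).
Round to (0.4026, -2.9091) and repeat: F = (3.819551, -9.301461), J = [[6.1299, -0.4026], [6.242063, 3.475793]].
Δ = (-0.4001, 3.3947), so (x, y)₂ = (0.0025, 0.4856).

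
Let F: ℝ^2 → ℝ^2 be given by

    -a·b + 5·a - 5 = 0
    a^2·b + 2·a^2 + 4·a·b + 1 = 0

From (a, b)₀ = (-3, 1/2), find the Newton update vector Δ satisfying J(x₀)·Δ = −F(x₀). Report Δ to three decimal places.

At (-3, 1/2): F = (-18.500, 17.500).
Jacobian J = [[-b + 5, -a], [2·a·b + 4·a + 4·b, a^2 + 4·a]].
At the point, J = [[4.500, 3.000], [-13.000, -3.000]] (det J = 25.500).
Solving J·Δ = −F gives Δ = (-0.118, 6.343).

(-0.118, 6.343)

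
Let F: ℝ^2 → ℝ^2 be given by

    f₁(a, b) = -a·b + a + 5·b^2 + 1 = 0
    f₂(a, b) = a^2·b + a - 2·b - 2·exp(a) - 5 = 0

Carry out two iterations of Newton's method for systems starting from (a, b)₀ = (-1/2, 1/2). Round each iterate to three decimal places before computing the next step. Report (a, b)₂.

At (-1/2, 1/2): F = (2.000, -7.58806).
Jacobian J = [[-b + 1, -a + 10·b], [2·a·b - 2·exp(a) + 1, a^2 - 2]].
At the point, J = [[0.500, 5.500], [-0.71306, -1.750]] (det J = 3.04684).
Solving J·Δ = −F gives Δ = (-12.549, 0.777).
Then the next iterate is (a, b)₁ = (-13.049, 1.277).
Round to (-13.049, 1.277) and repeat: F = (12.76822, 196.83996), J = [[-0.277, 25.819], [-32.32715, 168.27640]].
Δ = (3.723, -0.455), so (a, b)₂ = (-9.326, 0.822).

(-9.326, 0.822)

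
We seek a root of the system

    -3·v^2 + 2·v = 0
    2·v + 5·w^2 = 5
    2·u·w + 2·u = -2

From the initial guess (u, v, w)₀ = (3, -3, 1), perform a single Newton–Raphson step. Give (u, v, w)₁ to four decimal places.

At (3, -3, 1): F = (-33.0000, -6.0000, 14.0000).
Jacobian J = [[0, -6·v + 2, 0], [0, 2, 10·w], [2·w + 2, 0, 2·u]].
At the point, J = [[0.0000, 20.0000, 0.0000], [0.0000, 2.0000, 10.0000], [4.0000, 0.0000, 6.0000]] (det J = 800.0000).
Solving J·Δ = −F gives Δ = (-3.9050, 1.6500, 0.2700).
Then the next iterate is (u, v, w)₁ = (-0.9050, -1.3500, 1.2700).

(-0.9050, -1.3500, 1.2700)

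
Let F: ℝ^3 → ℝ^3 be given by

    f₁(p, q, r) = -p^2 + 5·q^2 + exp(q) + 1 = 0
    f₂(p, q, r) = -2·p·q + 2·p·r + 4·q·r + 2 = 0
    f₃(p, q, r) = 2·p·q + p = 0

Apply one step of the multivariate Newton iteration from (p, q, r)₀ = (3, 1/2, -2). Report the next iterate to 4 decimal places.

(1.5699, -0.0233, -1.6846)

At (3, 1/2, -2): F = (-5.101279, -17.0000, 6.0000).
Jacobian J = [[-2·p, 10·q + exp(q), 0], [-2·q + 2·r, -2·p + 4·r, 2·p + 4·q], [2·q + 1, 2·p, 0]].
At the point, J = [[-6.0000, 6.648721, 0.0000], [-5.0000, -14.0000, 8.0000], [2.0000, 6.0000, 0.0000]] (det J = 394.379540).
Solving J·Δ = −F gives Δ = (-1.4301, -0.5233, 0.3154).
Then the next iterate is (p, q, r)₁ = (1.5699, -0.0233, -1.6846).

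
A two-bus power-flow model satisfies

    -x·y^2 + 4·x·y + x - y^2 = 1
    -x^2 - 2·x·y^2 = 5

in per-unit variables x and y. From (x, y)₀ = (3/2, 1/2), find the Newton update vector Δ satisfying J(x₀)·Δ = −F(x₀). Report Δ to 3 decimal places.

At (3/2, 1/2): F = (2.875, -8.000).
Jacobian J = [[-y^2 + 4·y + 1, -2·x·y + 4·x - 2·y], [-2·x - 2·y^2, -4·x·y]].
At the point, J = [[2.750, 3.500], [-3.500, -3.000]] (det J = 4.000).
Solving J·Δ = −F gives Δ = (-4.844, 2.984).

(-4.844, 2.984)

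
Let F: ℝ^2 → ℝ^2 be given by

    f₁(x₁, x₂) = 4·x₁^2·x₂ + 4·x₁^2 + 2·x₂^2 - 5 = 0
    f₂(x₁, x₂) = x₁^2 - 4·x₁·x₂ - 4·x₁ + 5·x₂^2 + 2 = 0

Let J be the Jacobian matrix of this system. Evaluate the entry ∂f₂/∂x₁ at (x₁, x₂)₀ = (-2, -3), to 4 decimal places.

∂f₂/∂x₁ = 2·x₁ - 4·x₂ - 4.
At (-2, -3) this is 4.0000.

4.0000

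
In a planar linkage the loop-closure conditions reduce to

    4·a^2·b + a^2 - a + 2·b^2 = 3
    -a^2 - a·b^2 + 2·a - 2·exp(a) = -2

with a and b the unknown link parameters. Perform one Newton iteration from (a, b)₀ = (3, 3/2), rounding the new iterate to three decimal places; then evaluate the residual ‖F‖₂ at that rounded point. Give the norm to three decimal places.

At (3, 3/2): F = (61.500, -47.92107).
Jacobian J = [[8·a·b + 2·a - 1, 4·a^2 + 4·b], [-2·a - b^2 - 2·exp(a) + 2, -2·a·b]].
At the point, J = [[41.000, 42.000], [-46.42107, -9.000]] (det J = 1580.68510).
Solving J·Δ = −F gives Δ = (-0.923, -0.563).
Then the next iterate is (a, b)₁ = (2.077, 0.937).
Re-evaluating at (2.077, 0.937): F = (17.16147, -15.94445), so ‖F‖₂ = 23.425.

23.425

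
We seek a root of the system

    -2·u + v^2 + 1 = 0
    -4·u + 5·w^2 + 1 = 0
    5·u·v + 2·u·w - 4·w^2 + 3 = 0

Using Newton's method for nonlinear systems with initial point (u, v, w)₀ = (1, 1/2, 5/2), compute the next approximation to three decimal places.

At (1, 1/2, 5/2): F = (-0.750, 28.250, -14.500).
Jacobian J = [[-2, 2·v, 0], [-4, 0, 10·w], [5·v + 2·w, 5·u, 2·u - 8·w]].
At the point, J = [[-2.000, 1.000, 0.000], [-4.000, 0.000, 25.000], [7.500, 5.000, -18.000]] (det J = 365.500).
Solving J·Δ = −F gives Δ = (-0.656, -0.562, -1.235).
Then the next iterate is (u, v, w)₁ = (0.344, -0.062, 1.265).

(0.344, -0.062, 1.265)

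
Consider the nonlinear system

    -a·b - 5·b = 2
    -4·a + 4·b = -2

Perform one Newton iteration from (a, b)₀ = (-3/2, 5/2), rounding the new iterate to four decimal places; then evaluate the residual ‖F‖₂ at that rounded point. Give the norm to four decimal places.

At (-3/2, 5/2): F = (-10.7500, 18.0000).
Jacobian J = [[-b, -a - 5], [-4, 4]].
At the point, J = [[-2.5000, -3.5000], [-4.0000, 4.0000]] (det J = -24.0000).
Solving J·Δ = −F gives Δ = (0.8333, -3.6667).
Then the next iterate is (a, b)₁ = (-0.6667, -1.1667).
Re-evaluating at (-0.6667, -1.1667): F = (3.055661, 0.0000), so ‖F‖₂ = 3.0557.

3.0557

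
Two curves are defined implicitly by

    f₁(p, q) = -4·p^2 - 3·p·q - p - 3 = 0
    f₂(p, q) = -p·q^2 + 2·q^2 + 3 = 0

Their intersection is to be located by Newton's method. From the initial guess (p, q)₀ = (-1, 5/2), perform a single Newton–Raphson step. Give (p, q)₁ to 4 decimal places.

(2.8000, 2.6333)

At (-1, 5/2): F = (1.5000, 21.7500).
Jacobian J = [[-8·p - 3·q - 1, -3·p], [-q^2, -2·p·q + 4·q]].
At the point, J = [[-0.5000, 3.0000], [-6.2500, 15.0000]] (det J = 11.2500).
Solving J·Δ = −F gives Δ = (3.8000, 0.1333).
Then the next iterate is (p, q)₁ = (2.8000, 2.6333).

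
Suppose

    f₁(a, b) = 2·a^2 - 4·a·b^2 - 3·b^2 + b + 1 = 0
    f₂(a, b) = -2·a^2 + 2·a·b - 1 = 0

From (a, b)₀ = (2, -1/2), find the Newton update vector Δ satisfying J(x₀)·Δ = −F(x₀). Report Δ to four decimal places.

At (2, -1/2): F = (5.7500, -11.0000).
Jacobian J = [[4·a - 4·b^2, -8·a·b - 6·b + 1], [-4·a + 2·b, 2·a]].
At the point, J = [[7.0000, 12.0000], [-9.0000, 4.0000]] (det J = 136.0000).
Solving J·Δ = −F gives Δ = (-1.1397, 0.1857).

(-1.1397, 0.1857)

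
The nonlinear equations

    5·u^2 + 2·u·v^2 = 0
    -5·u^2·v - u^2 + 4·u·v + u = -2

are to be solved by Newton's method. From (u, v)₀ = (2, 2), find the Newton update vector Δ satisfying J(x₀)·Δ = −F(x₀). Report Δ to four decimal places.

(0.2143, -2.6250)

At (2, 2): F = (36.0000, -24.0000).
Jacobian J = [[10·u + 2·v^2, 4·u·v], [-10·u·v - 2·u + 4·v + 1, -5·u^2 + 4·u]].
At the point, J = [[28.0000, 16.0000], [-35.0000, -12.0000]] (det J = 224.0000).
Solving J·Δ = −F gives Δ = (0.2143, -2.6250).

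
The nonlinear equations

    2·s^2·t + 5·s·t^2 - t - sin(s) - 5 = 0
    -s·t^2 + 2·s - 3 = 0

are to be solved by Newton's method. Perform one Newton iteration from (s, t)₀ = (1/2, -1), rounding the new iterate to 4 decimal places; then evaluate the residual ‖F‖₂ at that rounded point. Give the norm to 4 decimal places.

At (1/2, -1): F = (-2.479426, -2.5000).
Jacobian J = [[4·s·t + 5·t^2 - cos(s), 2·s^2 + 10·s·t - 1], [-t^2 + 2, -2·s·t]].
At the point, J = [[2.122417, -5.5000], [1.0000, 1.0000]] (det J = 7.622417).
Solving J·Δ = −F gives Δ = (2.1292, 0.3708).
Then the next iterate is (s, t)₁ = (2.6292, -0.6292).
Re-evaluating at (2.6292, -0.6292): F = (-8.355592, 1.217519), so ‖F‖₂ = 8.4438.

8.4438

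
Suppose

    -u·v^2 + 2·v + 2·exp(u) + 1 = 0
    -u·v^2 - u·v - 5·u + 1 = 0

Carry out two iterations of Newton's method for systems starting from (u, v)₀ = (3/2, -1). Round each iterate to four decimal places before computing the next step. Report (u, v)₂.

(0.2147, -1.5234)

At (3/2, -1): F = (6.463378, -6.5000).
Jacobian J = [[-v^2 + 2·exp(u), -2·u·v + 2], [-v^2 - v - 5, -2·u·v - u]].
At the point, J = [[7.963378, 5.0000], [-5.0000, 1.5000]] (det J = 36.945067).
Solving J·Δ = −F gives Δ = (-1.1421, 0.5263).
Then the next iterate is (u, v)₁ = (0.3579, -0.4737).
Round to (0.3579, -0.4737) and repeat: F = (2.832935, -0.700273), J = [[2.636253, 2.339074], [-4.750692, -0.018826]].
Δ = (-0.1432, -1.0497), so (u, v)₂ = (0.2147, -1.5234).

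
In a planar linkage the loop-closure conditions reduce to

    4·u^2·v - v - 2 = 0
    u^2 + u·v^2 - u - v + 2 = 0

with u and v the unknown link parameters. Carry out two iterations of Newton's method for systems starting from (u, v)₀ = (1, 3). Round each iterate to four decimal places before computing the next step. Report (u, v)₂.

(1.0679, -0.0937)

At (1, 3): F = (7.0000, 8.0000).
Jacobian J = [[8·u·v, 4·u^2 - 1], [2·u + v^2 - 1, 2·u·v - 1]].
At the point, J = [[24.0000, 3.0000], [10.0000, 5.0000]] (det J = 90.0000).
Solving J·Δ = −F gives Δ = (-0.1222, -1.3556).
Then the next iterate is (u, v)₁ = (0.8778, 1.6444).
Round to (0.8778, 1.6444) and repeat: F = (1.423857, 2.621949), J = [[11.547635, 2.082131], [3.459651, 1.886909]].
Δ = (0.1901, -1.7381), so (u, v)₂ = (1.0679, -0.0937).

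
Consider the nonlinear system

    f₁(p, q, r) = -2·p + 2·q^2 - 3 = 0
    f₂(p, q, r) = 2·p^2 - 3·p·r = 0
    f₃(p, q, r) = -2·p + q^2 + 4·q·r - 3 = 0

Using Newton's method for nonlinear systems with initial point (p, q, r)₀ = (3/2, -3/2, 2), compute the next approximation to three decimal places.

(-1.500, -0.750, 1.000)

At (3/2, -3/2, 2): F = (-1.500, -4.500, -15.750).
Jacobian J = [[-2, 4·q, 0], [4·p - 3·r, 0, -3·p], [-2, 2·q + 4·r, 4·q]].
At the point, J = [[-2.000, -6.000, 0.000], [0.000, 0.000, -4.500], [-2.000, 5.000, -6.000]] (det J = -99.000).
Solving J·Δ = −F gives Δ = (-3.000, 0.750, -1.000).
Then the next iterate is (p, q, r)₁ = (-1.500, -0.750, 1.000).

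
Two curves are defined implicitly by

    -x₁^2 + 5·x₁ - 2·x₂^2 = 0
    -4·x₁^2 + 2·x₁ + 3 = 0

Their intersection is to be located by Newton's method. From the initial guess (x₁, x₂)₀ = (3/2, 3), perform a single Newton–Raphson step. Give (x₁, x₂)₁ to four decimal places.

(1.2000, 1.8875)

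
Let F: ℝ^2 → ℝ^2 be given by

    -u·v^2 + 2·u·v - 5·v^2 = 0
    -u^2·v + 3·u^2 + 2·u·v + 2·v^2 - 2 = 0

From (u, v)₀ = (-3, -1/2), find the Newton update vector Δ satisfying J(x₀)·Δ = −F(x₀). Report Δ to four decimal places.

At (-3, -1/2): F = (2.5000, 33.0000).
Jacobian J = [[-v^2 + 2·v, -2·u·v + 2·u - 10·v], [-2·u·v + 6·u + 2·v, -u^2 + 2·u + 4·v]].
At the point, J = [[-1.2500, -4.0000], [-22.0000, -17.0000]] (det J = -66.7500).
Solving J·Δ = −F gives Δ = (1.3408, 0.2060).

(1.3408, 0.2060)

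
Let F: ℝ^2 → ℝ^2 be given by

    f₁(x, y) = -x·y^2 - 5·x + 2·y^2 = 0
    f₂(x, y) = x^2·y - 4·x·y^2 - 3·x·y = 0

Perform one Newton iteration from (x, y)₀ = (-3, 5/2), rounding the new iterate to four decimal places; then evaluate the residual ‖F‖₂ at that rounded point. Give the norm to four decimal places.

At (-3, 5/2): F = (46.2500, 120.0000).
Jacobian J = [[-y^2 - 5, -2·x·y + 4·y], [2·x·y - 4·y^2 - 3·y, x^2 - 8·x·y - 3·x]].
At the point, J = [[-11.2500, 25.0000], [-47.5000, 78.0000]] (det J = 310.0000).
Solving J·Δ = −F gives Δ = (-1.9597, -2.7319).
Then the next iterate is (x, y)₁ = (-4.9597, -0.2319).
Re-evaluating at (-4.9597, -0.2319): F = (25.172776, -8.088001), so ‖F‖₂ = 26.4402.

26.4402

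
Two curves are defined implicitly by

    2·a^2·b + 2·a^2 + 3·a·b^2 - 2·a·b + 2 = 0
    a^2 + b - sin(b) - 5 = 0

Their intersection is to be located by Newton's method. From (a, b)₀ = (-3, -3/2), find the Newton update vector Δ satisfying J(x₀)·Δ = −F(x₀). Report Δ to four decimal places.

(0.6614, 0.5065)

At (-3, -3/2): F = (-36.2500, 3.497495).
Jacobian J = [[4·a·b + 4·a + 3·b^2 - 2·b, 2·a^2 + 6·a·b - 2·a], [2·a, -cos(b) + 1]].
At the point, J = [[15.7500, 51.0000], [-6.0000, 0.929263]] (det J = 320.635889).
Solving J·Δ = −F gives Δ = (0.6614, 0.5065).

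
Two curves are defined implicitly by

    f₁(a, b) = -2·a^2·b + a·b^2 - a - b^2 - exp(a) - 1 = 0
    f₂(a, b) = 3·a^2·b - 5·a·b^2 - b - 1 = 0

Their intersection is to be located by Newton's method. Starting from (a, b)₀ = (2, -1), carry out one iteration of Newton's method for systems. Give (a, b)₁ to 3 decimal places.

(0.259, -1.245)

At (2, -1): F = (-1.38906, -22.000).
Jacobian J = [[-4·a·b + b^2 - exp(a) - 1, -2·a^2 + 2·a·b - 2·b], [6·a·b - 5·b^2, 3·a^2 - 10·a·b - 1]].
At the point, J = [[0.61094, -10.000], [-17.000, 31.000]] (det J = -151.06074).
Solving J·Δ = −F gives Δ = (-1.741, -0.245).
Then the next iterate is (a, b)₁ = (0.259, -1.245).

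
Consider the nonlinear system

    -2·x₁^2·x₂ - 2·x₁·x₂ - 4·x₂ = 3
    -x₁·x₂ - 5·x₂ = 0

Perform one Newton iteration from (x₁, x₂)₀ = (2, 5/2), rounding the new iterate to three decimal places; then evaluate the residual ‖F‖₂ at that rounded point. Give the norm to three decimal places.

At (2, 5/2): F = (-43.000, -17.500).
Jacobian J = [[-4·x₁·x₂ - 2·x₂, -2·x₁^2 - 2·x₁ - 4], [-x₂, -x₁ - 5]].
At the point, J = [[-25.000, -16.000], [-2.500, -7.000]] (det J = 135.000).
Solving J·Δ = −F gives Δ = (-0.156, -2.444).
Then the next iterate is (x₁, x₂)₁ = (1.844, 0.056).
Re-evaluating at (1.844, 0.056): F = (-3.81137, -0.38326), so ‖F‖₂ = 3.831.

3.831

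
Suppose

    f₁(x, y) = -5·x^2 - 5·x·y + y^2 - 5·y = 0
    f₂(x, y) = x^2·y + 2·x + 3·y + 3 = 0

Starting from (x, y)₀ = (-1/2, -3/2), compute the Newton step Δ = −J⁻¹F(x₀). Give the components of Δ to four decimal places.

At (-1/2, -3/2): F = (4.7500, -2.8750).
Jacobian J = [[-10·x - 5·y, -5·x + 2·y - 5], [2·x·y + 2, x^2 + 3]].
At the point, J = [[12.5000, -5.5000], [3.5000, 3.2500]] (det J = 59.8750).
Solving J·Δ = −F gives Δ = (0.0063, 0.8779).

(0.0063, 0.8779)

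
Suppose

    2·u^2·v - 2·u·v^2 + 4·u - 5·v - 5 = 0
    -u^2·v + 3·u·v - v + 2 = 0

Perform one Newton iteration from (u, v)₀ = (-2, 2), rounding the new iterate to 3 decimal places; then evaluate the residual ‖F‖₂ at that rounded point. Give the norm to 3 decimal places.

283.137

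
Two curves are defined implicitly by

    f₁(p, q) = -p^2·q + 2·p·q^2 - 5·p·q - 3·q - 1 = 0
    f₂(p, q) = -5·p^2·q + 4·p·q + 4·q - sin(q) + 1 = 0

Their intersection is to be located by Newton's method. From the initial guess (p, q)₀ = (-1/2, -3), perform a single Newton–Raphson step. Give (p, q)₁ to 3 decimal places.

At (-1/2, -3): F = (-7.750, -1.10888).
Jacobian J = [[-2·p·q + 2·q^2 - 5·q, -p^2 + 4·p·q - 5·p - 3], [-10·p·q + 4·q, -5·p^2 + 4·p - cos(q) + 4]].
At the point, J = [[30.000, 5.250], [-27.000, 1.73999]] (det J = 193.94977).
Solving J·Δ = −F gives Δ = (0.040, 1.250).
Then the next iterate is (p, q)₁ = (-0.460, -1.750).

(-0.460, -1.750)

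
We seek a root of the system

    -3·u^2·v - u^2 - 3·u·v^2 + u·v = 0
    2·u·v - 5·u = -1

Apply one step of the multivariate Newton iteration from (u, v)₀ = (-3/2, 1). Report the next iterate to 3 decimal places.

(-1.000, 2.333)

At (-3/2, 1): F = (-6.000, 5.500).
Jacobian J = [[-6·u·v - 2·u - 3·v^2 + v, -3·u^2 - 6·u·v + u], [2·v - 5, 2·u]].
At the point, J = [[10.000, 0.750], [-3.000, -3.000]] (det J = -27.750).
Solving J·Δ = −F gives Δ = (0.500, 1.333).
Then the next iterate is (u, v)₁ = (-1.000, 2.333).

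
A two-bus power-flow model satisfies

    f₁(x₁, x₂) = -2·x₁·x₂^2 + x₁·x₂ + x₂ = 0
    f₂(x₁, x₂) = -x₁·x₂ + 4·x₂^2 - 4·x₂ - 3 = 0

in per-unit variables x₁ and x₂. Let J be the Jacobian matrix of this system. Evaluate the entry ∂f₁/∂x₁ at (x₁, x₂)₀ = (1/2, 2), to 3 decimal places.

∂f₁/∂x₁ = -2·x₂^2 + x₂.
At (1/2, 2) this is -6.000.

-6.000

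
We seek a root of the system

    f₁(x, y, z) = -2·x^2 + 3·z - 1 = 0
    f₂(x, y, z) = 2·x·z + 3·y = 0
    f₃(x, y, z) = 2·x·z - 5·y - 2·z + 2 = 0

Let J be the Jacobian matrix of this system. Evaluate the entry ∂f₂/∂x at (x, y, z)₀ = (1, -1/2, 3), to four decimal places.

6.0000

∂f₂/∂x = 2·z.
At (1, -1/2, 3) this is 6.0000.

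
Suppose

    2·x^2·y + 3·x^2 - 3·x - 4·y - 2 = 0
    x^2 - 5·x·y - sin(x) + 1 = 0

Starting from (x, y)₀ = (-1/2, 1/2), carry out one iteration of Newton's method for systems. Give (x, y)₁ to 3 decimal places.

At (-1/2, 1/2): F = (-1.500, 2.97943).
Jacobian J = [[4·x·y + 6·x - 3, 2·x^2 - 4], [2·x - 5·y - cos(x), -5·x]].
At the point, J = [[-7.000, -3.500], [-4.37758, 2.500]] (det J = -32.82154).
Solving J·Δ = −F gives Δ = (0.203, -0.835).
Then the next iterate is (x, y)₁ = (-0.297, -0.335).

(-0.297, -0.335)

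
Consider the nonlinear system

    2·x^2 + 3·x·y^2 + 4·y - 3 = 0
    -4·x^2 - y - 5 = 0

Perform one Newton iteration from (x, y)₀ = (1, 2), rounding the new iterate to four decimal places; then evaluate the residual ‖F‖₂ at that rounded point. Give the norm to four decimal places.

At (1, 2): F = (19.0000, -11.0000).
Jacobian J = [[4·x + 3·y^2, 6·x·y + 4], [-8·x, -1]].
At the point, J = [[16.0000, 16.0000], [-8.0000, -1.0000]] (det J = 112.0000).
Solving J·Δ = −F gives Δ = (-1.4018, 0.2143).
Then the next iterate is (x, y)₁ = (-0.4018, 2.2143).
Re-evaluating at (-0.4018, 2.2143): F = (0.269860, -7.860073), so ‖F‖₂ = 7.8647.

7.8647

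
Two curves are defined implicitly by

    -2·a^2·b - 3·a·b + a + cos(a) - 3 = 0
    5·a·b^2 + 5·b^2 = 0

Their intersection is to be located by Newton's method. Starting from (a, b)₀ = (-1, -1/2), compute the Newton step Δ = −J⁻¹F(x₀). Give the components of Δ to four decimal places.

At (-1, -1/2): F = (-3.959698, 0.0000).
Jacobian J = [[-4·a·b - 3·b - sin(a) + 1, -2·a^2 - 3·a], [5·b^2, 10·a·b + 10·b]].
At the point, J = [[1.341471, 1.0000], [1.2500, 0.0000]] (det J = -1.2500).
Solving J·Δ = −F gives Δ = (0.0000, 3.9597).

(0.0000, 3.9597)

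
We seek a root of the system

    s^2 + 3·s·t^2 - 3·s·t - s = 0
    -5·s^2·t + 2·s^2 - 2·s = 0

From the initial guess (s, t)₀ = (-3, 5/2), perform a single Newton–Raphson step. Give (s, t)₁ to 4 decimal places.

(-1.8990, 2.0258)

At (-3, 5/2): F = (-21.7500, -88.5000).
Jacobian J = [[2·s + 3·t^2 - 3·t - 1, 6·s·t - 3·s], [-10·s·t + 4·s - 2, -5·s^2]].
At the point, J = [[4.2500, -36.0000], [61.0000, -45.0000]] (det J = 2004.7500).
Solving J·Δ = −F gives Δ = (1.1010, -0.4742).
Then the next iterate is (s, t)₁ = (-1.8990, 2.0258).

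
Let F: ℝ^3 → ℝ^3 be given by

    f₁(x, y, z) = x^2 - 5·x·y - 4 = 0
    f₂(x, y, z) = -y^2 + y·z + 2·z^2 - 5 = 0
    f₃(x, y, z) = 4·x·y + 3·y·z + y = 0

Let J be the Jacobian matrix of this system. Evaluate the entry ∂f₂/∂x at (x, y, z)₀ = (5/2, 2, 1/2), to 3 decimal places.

0.000

∂f₂/∂x = 0.
At (5/2, 2, 1/2) this is 0.000.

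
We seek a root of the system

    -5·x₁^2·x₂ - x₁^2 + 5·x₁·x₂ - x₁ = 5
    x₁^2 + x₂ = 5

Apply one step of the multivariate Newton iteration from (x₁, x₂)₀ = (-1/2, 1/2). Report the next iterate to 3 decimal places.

(17.550, 22.800)

At (-1/2, 1/2): F = (-6.625, -4.250).
Jacobian J = [[-10·x₁·x₂ - 2·x₁ + 5·x₂ - 1, -5·x₁^2 + 5·x₁], [2·x₁, 1]].
At the point, J = [[5.000, -3.750], [-1.000, 1.000]] (det J = 1.250).
Solving J·Δ = −F gives Δ = (18.050, 22.300).
Then the next iterate is (x₁, x₂)₁ = (17.550, 22.800).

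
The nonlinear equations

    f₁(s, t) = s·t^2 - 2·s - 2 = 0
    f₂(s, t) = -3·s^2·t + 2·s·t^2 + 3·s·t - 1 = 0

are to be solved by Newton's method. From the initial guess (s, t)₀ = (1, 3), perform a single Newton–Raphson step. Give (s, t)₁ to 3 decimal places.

(2.400, 0.533)

At (1, 3): F = (5.000, 17.000).
Jacobian J = [[t^2 - 2, 2·s·t], [-6·s·t + 2·t^2 + 3·t, -3·s^2 + 4·s·t + 3·s]].
At the point, J = [[7.000, 6.000], [9.000, 12.000]] (det J = 30.000).
Solving J·Δ = −F gives Δ = (1.400, -2.467).
Then the next iterate is (s, t)₁ = (2.400, 0.533).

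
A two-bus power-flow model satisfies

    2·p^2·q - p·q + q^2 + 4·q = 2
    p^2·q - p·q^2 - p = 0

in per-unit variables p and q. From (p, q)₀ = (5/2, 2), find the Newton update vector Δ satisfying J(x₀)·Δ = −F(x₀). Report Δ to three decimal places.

(-0.714, -0.952)

At (5/2, 2): F = (30.000, 0.000).
Jacobian J = [[4·p·q - q, 2·p^2 - p + 2·q + 4], [2·p·q - q^2 - 1, p^2 - 2·p·q]].
At the point, J = [[18.000, 18.000], [5.000, -3.750]] (det J = -157.500).
Solving J·Δ = −F gives Δ = (-0.714, -0.952).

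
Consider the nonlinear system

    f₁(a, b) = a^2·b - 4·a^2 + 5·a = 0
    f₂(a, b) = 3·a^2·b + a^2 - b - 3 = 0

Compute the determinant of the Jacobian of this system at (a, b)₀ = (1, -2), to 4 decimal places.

-4.0000

J = [[2·a·b - 8·a + 5, a^2], [6·a·b + 2·a, 3·a^2 - 1]].
At the point, J = [[-7.0000, 1.0000], [-10.0000, 2.0000]].
det J = -4.0000.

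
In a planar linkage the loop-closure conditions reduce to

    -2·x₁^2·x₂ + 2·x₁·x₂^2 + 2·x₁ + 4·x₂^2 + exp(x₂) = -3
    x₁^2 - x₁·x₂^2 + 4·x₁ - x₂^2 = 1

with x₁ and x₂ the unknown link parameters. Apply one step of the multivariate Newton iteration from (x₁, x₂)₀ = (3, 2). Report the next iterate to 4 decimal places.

(12.3103, 5.7414)

At (3, 2): F = (20.389056, 4.0000).
Jacobian J = [[-4·x₁·x₂ + 2·x₂^2 + 2, -2·x₁^2 + 4·x₁·x₂ + 8·x₂ + exp(x₂)], [2·x₁ - x₂^2 + 4, -2·x₁·x₂ - 2·x₂]].
At the point, J = [[-14.0000, 29.389056], [6.0000, -16.0000]] (det J = 47.665663).
Solving J·Δ = −F gives Δ = (9.3103, 3.7414).
Then the next iterate is (x₁, x₂)₁ = (12.3103, 5.7414).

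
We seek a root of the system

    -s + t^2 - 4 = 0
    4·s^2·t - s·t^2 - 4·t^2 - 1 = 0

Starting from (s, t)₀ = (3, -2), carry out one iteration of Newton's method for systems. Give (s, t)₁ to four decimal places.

(0.8088, -2.2022)

At (3, -2): F = (-3.0000, -101.0000).
Jacobian J = [[-1, 2·t], [8·s·t - t^2, 4·s^2 - 2·s·t - 8·t]].
At the point, J = [[-1.0000, -4.0000], [-52.0000, 64.0000]] (det J = -272.0000).
Solving J·Δ = −F gives Δ = (-2.1912, -0.2022).
Then the next iterate is (s, t)₁ = (0.8088, -2.2022).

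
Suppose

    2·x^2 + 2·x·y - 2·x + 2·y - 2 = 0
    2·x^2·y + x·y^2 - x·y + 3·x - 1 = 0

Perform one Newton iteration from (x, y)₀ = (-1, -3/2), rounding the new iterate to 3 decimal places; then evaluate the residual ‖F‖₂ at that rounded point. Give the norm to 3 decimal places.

At (-1, -3/2): F = (2.000, -10.750).
Jacobian J = [[4·x + 2·y - 2, 2·x + 2], [4·x·y + y^2 - y + 3, 2·x^2 + 2·x·y - x]].
At the point, J = [[-9.000, 0.000], [12.750, 6.000]] (det J = -54.000).
Solving J·Δ = −F gives Δ = (0.222, 1.319).
Then the next iterate is (x, y)₁ = (-0.778, -0.181).
Re-evaluating at (-0.778, -0.181): F = (0.68620, -3.71942), so ‖F‖₂ = 3.782.

3.782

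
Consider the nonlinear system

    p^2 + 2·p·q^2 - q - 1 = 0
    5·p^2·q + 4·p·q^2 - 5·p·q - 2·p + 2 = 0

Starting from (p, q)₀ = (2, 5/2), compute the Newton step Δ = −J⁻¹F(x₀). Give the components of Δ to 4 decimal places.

(-0.3451, -1.0424)

At (2, 5/2): F = (25.5000, 73.0000).
Jacobian J = [[2·p + 2·q^2, 4·p·q - 1], [10·p·q + 4·q^2 - 5·q - 2, 5·p^2 + 8·p·q - 5·p]].
At the point, J = [[16.5000, 19.0000], [60.5000, 50.0000]] (det J = -324.5000).
Solving J·Δ = −F gives Δ = (-0.3451, -1.0424).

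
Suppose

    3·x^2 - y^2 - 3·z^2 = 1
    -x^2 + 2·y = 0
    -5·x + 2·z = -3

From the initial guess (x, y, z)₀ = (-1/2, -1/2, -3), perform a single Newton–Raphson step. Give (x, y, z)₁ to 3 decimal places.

(0.039, -0.145, -1.402)

At (-1/2, -1/2, -3): F = (-27.500, -1.250, -0.500).
Jacobian J = [[6·x, -2·y, -6·z], [-2·x, 2, 0], [-5, 0, 2]].
At the point, J = [[-3.000, 1.000, 18.000], [1.000, 2.000, 0.000], [-5.000, 0.000, 2.000]] (det J = 166.000).
Solving J·Δ = −F gives Δ = (0.539, 0.355, 1.598).
Then the next iterate is (x, y, z)₁ = (0.039, -0.145, -1.402).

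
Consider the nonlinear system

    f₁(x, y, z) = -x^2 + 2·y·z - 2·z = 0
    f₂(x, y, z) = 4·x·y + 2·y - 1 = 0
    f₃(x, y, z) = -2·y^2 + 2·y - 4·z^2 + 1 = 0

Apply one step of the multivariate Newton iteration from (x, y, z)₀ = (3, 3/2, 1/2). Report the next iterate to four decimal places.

At (3, 3/2, 1/2): F = (-8.5000, 20.0000, -1.5000).
Jacobian J = [[-2·x, 2·z, 2·y - 2], [4·y, 4·x + 2, 0], [0, -4·y + 2, -8·z]].
At the point, J = [[-6.0000, 1.0000, 1.0000], [6.0000, 14.0000, 0.0000], [0.0000, -4.0000, -4.0000]] (det J = 336.0000).
Solving J·Δ = −F gives Δ = (-1.4792, -0.7946, 0.4196).
Then the next iterate is (x, y, z)₁ = (1.5208, 0.7054, 0.9196).

(1.5208, 0.7054, 0.9196)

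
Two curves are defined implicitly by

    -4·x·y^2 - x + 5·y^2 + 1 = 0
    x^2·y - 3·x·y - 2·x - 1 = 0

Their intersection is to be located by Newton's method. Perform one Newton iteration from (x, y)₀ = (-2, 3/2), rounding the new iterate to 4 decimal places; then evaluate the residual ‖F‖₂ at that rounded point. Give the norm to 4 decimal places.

At (-2, 3/2): F = (32.2500, 18.0000).
Jacobian J = [[-4·y^2 - 1, -8·x·y + 10·y], [2·x·y - 3·y - 2, x^2 - 3·x]].
At the point, J = [[-10.0000, 39.0000], [-12.5000, 10.0000]] (det J = 387.5000).
Solving J·Δ = −F gives Δ = (0.9794, -0.5758).
Then the next iterate is (x, y)₁ = (-1.0206, 0.9242).
Re-evaluating at (-1.0206, 0.9242): F = (9.778292, 4.833585), so ‖F‖₂ = 10.9077.

10.9077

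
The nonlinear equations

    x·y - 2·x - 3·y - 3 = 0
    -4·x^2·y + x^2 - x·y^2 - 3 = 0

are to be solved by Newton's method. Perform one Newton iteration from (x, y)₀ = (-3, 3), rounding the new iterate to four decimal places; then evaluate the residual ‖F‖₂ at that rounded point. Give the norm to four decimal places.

10.4161

At (-3, 3): F = (-15.0000, -75.0000).
Jacobian J = [[y - 2, x - 3], [-8·x·y + 2·x - y^2, -4·x^2 - 2·x·y]].
At the point, J = [[1.0000, -6.0000], [57.0000, -18.0000]] (det J = 324.0000).
Solving J·Δ = −F gives Δ = (0.5556, -2.4074).
Then the next iterate is (x, y)₁ = (-2.4444, 0.5926).
Re-evaluating at (-2.4444, 0.5926): F = (-1.337551, -10.329854), so ‖F‖₂ = 10.4161.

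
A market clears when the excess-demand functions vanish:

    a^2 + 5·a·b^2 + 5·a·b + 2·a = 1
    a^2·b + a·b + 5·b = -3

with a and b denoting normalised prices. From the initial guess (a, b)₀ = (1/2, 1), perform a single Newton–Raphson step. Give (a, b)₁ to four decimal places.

(1.0931, -0.7280)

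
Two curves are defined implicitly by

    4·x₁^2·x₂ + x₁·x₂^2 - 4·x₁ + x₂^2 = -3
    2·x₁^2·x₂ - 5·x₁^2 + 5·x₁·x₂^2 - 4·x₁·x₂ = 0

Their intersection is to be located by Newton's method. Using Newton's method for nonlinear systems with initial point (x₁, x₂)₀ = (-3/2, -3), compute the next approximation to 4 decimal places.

At (-3/2, -3): F = (-22.5000, -110.2500).
Jacobian J = [[8·x₁·x₂ + x₂^2 - 4, 4·x₁^2 + 2·x₁·x₂ + 2·x₂], [4·x₁·x₂ - 10·x₁ + 5·x₂^2 - 4·x₂, 2·x₁^2 + 10·x₁·x₂ - 4·x₁]].
At the point, J = [[41.0000, 12.0000], [90.0000, 55.5000]] (det J = 1195.5000).
Solving J·Δ = −F gives Δ = (-0.0621, 2.0872).
Then the next iterate is (x₁, x₂)₁ = (-1.5621, -0.9128).

(-1.5621, -0.9128)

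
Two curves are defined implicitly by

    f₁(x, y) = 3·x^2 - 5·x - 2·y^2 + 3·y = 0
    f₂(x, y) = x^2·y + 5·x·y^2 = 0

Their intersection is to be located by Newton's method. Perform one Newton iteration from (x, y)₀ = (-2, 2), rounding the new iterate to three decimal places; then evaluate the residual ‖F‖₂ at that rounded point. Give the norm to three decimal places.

At (-2, 2): F = (20.000, -32.000).
Jacobian J = [[6·x - 5, -4·y + 3], [2·x·y + 5·y^2, x^2 + 10·x·y]].
At the point, J = [[-17.000, -5.000], [12.000, -36.000]] (det J = 672.000).
Solving J·Δ = −F gives Δ = (1.310, -0.452).
Then the next iterate is (x, y)₁ = (-0.690, 1.548).
Re-evaluating at (-0.690, 1.548): F = (4.72969, -7.53025), so ‖F‖₂ = 8.892.

8.892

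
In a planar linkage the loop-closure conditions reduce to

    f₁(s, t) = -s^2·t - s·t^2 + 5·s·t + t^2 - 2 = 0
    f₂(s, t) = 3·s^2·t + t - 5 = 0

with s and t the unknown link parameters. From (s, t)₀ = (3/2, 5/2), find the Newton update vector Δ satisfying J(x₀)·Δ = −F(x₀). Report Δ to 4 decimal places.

At (3/2, 5/2): F = (8.0000, 14.3750).
Jacobian J = [[-2·s·t - t^2 + 5·t, -s^2 - 2·s·t + 5·s + 2·t], [6·s·t, 3·s^2 + 1]].
At the point, J = [[-1.2500, 2.7500], [22.5000, 7.7500]] (det J = -71.5625).
Solving J·Δ = −F gives Δ = (0.3140, -2.7664).

(0.3140, -2.7664)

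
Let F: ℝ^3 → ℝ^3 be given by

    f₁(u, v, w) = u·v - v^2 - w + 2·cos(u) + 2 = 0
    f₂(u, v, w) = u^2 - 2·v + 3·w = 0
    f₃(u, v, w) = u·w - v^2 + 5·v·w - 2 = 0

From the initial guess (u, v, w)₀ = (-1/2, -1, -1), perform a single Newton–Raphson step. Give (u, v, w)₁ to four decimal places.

At (-1/2, -1, -1): F = (4.255165, -0.7500, 2.5000).
Jacobian J = [[v - 2·sin(u), u - 2·v, -1], [2·u, -2, 3], [w, -2·v + 5·w, u + 5·v]].
At the point, J = [[-0.041149, 1.5000, -1.0000], [-1.0000, -2.0000, 3.0000], [-1.0000, -3.0000, -5.5000]] (det J = -14.572978).
Solving J·Δ = −F gives Δ = (5.6897, -2.2494, 0.6470).
Then the next iterate is (u, v, w)₁ = (5.1897, -3.2494, -0.3530).

(5.1897, -3.2494, -0.3530)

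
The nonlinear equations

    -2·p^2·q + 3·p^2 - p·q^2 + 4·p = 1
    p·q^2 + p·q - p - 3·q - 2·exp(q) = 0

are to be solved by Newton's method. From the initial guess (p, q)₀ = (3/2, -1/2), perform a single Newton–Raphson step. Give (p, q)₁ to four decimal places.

(0.6132, -0.6138)

At (3/2, -1/2): F = (13.6250, -1.588061).
Jacobian J = [[-4·p·q + 6·p - q^2 + 4, -2·p^2 - 2·p·q], [q^2 + q - 1, 2·p·q + p - 2·exp(q) - 3]].
At the point, J = [[15.7500, -3.0000], [-1.2500, -4.213061]] (det J = -70.105716).
Solving J·Δ = −F gives Δ = (-0.8868, -0.1138).
Then the next iterate is (p, q)₁ = (0.6132, -0.6138).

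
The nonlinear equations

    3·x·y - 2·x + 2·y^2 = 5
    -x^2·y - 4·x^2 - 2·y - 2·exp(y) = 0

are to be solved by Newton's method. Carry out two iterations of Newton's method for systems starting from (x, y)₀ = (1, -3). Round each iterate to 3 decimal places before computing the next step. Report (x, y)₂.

(-0.959, -0.815)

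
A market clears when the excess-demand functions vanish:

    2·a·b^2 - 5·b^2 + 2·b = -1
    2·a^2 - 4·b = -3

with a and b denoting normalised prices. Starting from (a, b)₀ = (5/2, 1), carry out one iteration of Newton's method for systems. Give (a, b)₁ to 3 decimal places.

(1.250, 0.750)

At (5/2, 1): F = (3.000, 11.500).
Jacobian J = [[2·b^2, 4·a·b - 10·b + 2], [4·a, -4]].
At the point, J = [[2.000, 2.000], [10.000, -4.000]] (det J = -28.000).
Solving J·Δ = −F gives Δ = (-1.250, -0.250).
Then the next iterate is (a, b)₁ = (1.250, 0.750).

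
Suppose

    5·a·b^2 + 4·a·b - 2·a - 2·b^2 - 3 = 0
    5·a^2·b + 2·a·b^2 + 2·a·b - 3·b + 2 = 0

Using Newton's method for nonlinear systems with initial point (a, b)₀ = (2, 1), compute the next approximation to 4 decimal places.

(0.9625, 0.9276)

At (2, 1): F = (9.0000, 27.0000).
Jacobian J = [[5·b^2 + 4·b - 2, 10·a·b + 4·a - 4·b], [10·a·b + 2·b^2 + 2·b, 5·a^2 + 4·a·b + 2·a - 3]].
At the point, J = [[7.0000, 24.0000], [24.0000, 29.0000]] (det J = -373.0000).
Solving J·Δ = −F gives Δ = (-1.0375, -0.0724).
Then the next iterate is (a, b)₁ = (0.9625, 0.9276).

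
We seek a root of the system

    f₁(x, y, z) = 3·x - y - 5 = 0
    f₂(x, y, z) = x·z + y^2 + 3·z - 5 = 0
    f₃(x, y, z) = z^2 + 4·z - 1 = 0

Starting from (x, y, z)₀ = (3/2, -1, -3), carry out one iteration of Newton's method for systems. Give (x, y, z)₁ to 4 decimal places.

At (3/2, -1, -3): F = (0.5000, -17.5000, -4.0000).
Jacobian J = [[3, -1, 0], [z, 2·y, x + 3], [0, 0, 2·z + 4]].
At the point, J = [[3.0000, -1.0000, 0.0000], [-3.0000, -2.0000, 4.5000], [0.0000, 0.0000, -2.0000]] (det J = 18.0000).
Solving J·Δ = −F gives Δ = (-3.0556, -8.6667, -2.0000).
Then the next iterate is (x, y, z)₁ = (-1.5556, -9.6667, -5.0000).

(-1.5556, -9.6667, -5.0000)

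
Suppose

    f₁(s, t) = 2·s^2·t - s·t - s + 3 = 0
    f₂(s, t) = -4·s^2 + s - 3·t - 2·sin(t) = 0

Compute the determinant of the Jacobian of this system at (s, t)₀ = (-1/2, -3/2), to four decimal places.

-15.9952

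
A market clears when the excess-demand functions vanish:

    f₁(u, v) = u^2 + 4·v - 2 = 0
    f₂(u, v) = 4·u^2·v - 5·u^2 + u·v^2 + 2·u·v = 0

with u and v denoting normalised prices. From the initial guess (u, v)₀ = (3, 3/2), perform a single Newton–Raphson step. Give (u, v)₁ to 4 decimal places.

(0.8391, 1.4914)

At (3, 3/2): F = (13.0000, 24.7500).
Jacobian J = [[2·u, 4], [8·u·v - 10·u + v^2 + 2·v, 4·u^2 + 2·u·v + 2·u]].
At the point, J = [[6.0000, 4.0000], [11.2500, 51.0000]] (det J = 261.0000).
Solving J·Δ = −F gives Δ = (-2.1609, -0.0086).
Then the next iterate is (u, v)₁ = (0.8391, 1.4914).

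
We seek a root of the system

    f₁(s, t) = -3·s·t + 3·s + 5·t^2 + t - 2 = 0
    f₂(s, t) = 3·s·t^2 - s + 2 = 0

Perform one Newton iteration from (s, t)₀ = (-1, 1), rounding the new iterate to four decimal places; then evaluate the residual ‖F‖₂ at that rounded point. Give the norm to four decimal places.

1.0657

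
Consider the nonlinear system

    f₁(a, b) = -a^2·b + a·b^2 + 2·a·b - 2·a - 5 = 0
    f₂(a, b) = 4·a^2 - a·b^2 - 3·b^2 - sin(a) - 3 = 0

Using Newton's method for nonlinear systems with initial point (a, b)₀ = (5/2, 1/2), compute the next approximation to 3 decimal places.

(6.335, 18.471)

At (5/2, 1/2): F = (-10.000, 20.02653).
Jacobian J = [[-2·a·b + b^2 + 2·b - 2, -a^2 + 2·a·b + 2·a], [8·a - b^2 - cos(a), -2·a·b - 6·b]].
At the point, J = [[-3.250, 1.250], [20.55114, -5.500]] (det J = -7.81393).
Solving J·Δ = −F gives Δ = (3.835, 17.971).
Then the next iterate is (a, b)₁ = (6.335, 18.471).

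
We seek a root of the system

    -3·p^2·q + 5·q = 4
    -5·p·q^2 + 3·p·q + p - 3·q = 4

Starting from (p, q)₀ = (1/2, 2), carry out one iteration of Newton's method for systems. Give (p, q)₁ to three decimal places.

At (1/2, 2): F = (4.500, -16.500).
Jacobian J = [[-6·p·q, -3·p^2 + 5], [-5·q^2 + 3·q + 1, -10·p·q + 3·p - 3]].
At the point, J = [[-6.000, 4.250], [-13.000, -11.500]] (det J = 124.250).
Solving J·Δ = −F gives Δ = (-0.148, -1.268).
Then the next iterate is (p, q)₁ = (0.352, 0.732).

(0.352, 0.732)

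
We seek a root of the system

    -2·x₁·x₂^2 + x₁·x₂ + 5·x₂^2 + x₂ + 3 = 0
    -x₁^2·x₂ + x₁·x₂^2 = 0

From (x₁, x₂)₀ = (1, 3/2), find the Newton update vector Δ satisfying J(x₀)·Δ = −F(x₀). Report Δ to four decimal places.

(-7.6667, -3.2500)

At (1, 3/2): F = (12.7500, 0.7500).
Jacobian J = [[-2·x₂^2 + x₂, -4·x₁·x₂ + x₁ + 10·x₂ + 1], [-2·x₁·x₂ + x₂^2, -x₁^2 + 2·x₁·x₂]].
At the point, J = [[-3.0000, 11.0000], [-0.7500, 2.0000]] (det J = 2.2500).
Solving J·Δ = −F gives Δ = (-7.6667, -3.2500).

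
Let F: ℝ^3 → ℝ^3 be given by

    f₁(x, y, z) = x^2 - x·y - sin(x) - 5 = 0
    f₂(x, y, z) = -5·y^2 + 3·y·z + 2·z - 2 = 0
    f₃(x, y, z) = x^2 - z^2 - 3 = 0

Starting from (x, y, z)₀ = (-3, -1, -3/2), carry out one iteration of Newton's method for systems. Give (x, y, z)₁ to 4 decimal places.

At (-3, -1, -3/2): F = (1.141120, -5.5000, 3.7500).
Jacobian J = [[2·x - y - cos(x), -x, 0], [0, -10·y + 3·z, 3·y + 2], [2·x, 0, -2·z]].
At the point, J = [[-4.010008, 3.0000, 0.0000], [0.0000, 5.5000, -1.0000], [-6.0000, 0.0000, 3.0000]] (det J = -48.165124).
Solving J·Δ = −F gives Δ = (1.1851, 1.2037, 1.1201).
Then the next iterate is (x, y, z)₁ = (-1.8149, 0.2037, -0.3799).

(-1.8149, 0.2037, -0.3799)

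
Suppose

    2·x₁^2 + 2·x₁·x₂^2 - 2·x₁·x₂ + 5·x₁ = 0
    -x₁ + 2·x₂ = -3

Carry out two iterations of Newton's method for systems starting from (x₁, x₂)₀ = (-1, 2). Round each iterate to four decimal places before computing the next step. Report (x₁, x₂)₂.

(-5.5837, -4.2919)

At (-1, 2): F = (-7.0000, 8.0000).
Jacobian J = [[4·x₁ + 2·x₂^2 - 2·x₂ + 5, 4·x₁·x₂ - 2·x₁], [-1, 2]].
At the point, J = [[5.0000, -6.0000], [-1.0000, 2.0000]] (det J = 4.0000).
Solving J·Δ = −F gives Δ = (-8.5000, -8.2500).
Then the next iterate is (x₁, x₂)₁ = (-9.5000, -6.2500).
Round to (-9.5000, -6.2500) and repeat: F = (-727.9375, 0.0000), J = [[57.6250, 256.5000], [-1.0000, 2.0000]].
Δ = (3.9163, 1.9581), so (x₁, x₂)₂ = (-5.5837, -4.2919).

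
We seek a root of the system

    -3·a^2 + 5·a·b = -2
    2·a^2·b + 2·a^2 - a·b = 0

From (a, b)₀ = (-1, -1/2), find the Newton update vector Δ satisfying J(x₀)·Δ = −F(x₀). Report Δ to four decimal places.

At (-1, -1/2): F = (1.5000, 0.5000).
Jacobian J = [[-6·a + 5·b, 5·a], [4·a·b + 4·a - b, 2·a^2 - a]].
At the point, J = [[3.5000, -5.0000], [-1.5000, 3.0000]] (det J = 3.0000).
Solving J·Δ = −F gives Δ = (-2.3333, -1.3333).

(-2.3333, -1.3333)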